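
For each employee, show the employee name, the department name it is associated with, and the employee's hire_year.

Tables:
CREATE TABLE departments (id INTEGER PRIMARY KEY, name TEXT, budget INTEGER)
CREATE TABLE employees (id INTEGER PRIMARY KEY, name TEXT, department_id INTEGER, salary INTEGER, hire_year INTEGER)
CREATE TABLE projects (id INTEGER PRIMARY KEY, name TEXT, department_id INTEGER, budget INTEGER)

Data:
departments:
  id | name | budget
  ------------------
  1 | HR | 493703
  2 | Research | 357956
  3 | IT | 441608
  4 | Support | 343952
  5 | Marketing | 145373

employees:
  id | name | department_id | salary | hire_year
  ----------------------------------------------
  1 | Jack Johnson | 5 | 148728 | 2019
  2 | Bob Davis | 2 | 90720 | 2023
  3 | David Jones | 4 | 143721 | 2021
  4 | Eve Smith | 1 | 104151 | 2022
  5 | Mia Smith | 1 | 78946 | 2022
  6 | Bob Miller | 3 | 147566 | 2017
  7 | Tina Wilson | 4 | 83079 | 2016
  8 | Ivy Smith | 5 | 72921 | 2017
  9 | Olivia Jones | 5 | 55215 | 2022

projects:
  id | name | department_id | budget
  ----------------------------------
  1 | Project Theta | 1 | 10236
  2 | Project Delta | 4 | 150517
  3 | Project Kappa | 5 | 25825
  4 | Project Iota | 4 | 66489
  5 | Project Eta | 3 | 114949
SELECT c.name, p.name AS department, c.hire_year FROM employees c JOIN departments p ON c.department_id = p.id

Execution result:
name | department | hire_year
Jack Johnson | Marketing | 2019
Bob Davis | Research | 2023
David Jones | Support | 2021
Eve Smith | HR | 2022
Mia Smith | HR | 2022
Bob Miller | IT | 2017
Tina Wilson | Support | 2016
Ivy Smith | Marketing | 2017
Olivia Jones | Marketing | 2022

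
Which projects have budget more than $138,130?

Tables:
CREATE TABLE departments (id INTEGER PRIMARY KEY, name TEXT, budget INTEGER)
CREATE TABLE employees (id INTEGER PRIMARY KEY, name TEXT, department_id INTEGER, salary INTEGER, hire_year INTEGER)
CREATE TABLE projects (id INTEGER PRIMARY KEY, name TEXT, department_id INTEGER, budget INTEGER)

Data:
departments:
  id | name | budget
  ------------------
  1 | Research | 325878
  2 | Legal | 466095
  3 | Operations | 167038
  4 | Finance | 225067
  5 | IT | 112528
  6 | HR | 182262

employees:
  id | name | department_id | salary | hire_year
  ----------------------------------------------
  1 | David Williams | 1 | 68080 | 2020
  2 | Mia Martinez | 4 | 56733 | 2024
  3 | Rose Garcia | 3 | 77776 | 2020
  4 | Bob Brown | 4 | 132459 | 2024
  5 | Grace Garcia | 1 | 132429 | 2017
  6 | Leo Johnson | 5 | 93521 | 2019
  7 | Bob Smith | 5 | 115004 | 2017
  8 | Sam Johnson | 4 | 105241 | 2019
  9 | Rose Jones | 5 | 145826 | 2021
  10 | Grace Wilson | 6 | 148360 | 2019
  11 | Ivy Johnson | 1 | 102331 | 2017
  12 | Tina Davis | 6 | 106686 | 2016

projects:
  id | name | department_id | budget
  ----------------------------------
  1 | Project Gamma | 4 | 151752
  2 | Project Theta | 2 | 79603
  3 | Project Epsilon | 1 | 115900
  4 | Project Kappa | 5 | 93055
SELECT name, budget FROM projects WHERE budget > 138130

Execution result:
name | budget
Project Gamma | 151752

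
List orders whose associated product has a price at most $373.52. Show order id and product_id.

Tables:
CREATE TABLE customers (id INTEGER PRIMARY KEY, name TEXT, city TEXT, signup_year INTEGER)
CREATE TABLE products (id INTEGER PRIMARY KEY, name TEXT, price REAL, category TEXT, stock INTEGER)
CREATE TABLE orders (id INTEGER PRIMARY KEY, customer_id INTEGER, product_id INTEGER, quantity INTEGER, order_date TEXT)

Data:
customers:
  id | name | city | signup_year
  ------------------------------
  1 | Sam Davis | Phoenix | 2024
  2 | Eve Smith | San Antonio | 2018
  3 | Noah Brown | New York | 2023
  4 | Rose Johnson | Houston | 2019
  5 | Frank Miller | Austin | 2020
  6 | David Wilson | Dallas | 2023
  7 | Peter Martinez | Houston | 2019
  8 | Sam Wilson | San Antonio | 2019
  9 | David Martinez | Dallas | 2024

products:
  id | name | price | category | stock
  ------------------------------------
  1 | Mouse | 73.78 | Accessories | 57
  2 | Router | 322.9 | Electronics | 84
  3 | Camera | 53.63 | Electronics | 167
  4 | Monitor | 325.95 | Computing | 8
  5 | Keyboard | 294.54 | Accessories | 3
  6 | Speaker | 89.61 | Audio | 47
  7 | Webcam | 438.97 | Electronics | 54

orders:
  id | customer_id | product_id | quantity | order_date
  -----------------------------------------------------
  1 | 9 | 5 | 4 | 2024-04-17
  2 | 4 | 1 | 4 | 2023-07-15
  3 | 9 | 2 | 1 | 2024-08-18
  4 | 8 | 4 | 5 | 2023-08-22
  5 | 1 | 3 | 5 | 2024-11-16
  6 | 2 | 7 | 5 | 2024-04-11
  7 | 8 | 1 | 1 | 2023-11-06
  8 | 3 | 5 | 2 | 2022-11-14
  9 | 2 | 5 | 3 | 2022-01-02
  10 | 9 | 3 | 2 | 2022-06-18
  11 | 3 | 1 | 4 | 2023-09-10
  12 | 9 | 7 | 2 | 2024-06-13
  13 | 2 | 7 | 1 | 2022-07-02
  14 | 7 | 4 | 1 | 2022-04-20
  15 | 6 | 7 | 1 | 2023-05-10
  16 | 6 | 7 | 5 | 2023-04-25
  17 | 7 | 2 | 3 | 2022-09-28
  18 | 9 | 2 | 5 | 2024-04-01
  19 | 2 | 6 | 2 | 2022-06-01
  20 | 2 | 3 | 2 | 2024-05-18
SELECT id, product_id FROM orders WHERE product_id IN (SELECT id FROM products WHERE price <= 373.52)

Execution result:
id | product_id
1 | 5
2 | 1
3 | 2
4 | 4
5 | 3
7 | 1
8 | 5
9 | 5
10 | 3
11 | 1
14 | 4
17 | 2
18 | 2
19 | 6
20 | 3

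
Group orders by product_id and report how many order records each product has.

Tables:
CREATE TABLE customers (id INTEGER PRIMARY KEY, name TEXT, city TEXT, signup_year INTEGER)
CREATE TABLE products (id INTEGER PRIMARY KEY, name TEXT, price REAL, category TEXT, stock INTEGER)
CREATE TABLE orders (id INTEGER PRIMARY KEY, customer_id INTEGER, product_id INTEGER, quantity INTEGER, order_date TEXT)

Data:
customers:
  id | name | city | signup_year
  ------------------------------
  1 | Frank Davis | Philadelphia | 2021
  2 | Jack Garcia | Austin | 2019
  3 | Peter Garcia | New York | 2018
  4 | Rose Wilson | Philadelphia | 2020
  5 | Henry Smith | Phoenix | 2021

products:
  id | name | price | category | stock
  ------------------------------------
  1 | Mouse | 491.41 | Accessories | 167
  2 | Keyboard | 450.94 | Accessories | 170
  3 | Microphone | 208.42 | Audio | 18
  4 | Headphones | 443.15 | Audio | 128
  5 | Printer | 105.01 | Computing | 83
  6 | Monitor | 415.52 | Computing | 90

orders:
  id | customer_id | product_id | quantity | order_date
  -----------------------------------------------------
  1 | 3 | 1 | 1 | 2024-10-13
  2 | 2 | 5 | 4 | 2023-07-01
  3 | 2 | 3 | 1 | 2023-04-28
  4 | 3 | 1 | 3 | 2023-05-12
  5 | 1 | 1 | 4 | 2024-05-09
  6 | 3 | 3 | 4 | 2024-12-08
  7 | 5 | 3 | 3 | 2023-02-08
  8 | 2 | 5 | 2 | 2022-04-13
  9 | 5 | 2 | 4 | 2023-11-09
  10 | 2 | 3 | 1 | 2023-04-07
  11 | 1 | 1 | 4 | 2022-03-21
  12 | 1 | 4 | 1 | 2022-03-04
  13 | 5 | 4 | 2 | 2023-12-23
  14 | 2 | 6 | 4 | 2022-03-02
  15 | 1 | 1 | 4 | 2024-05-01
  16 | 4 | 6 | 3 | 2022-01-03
SELECT product_id, COUNT(*) AS order_count FROM orders GROUP BY product_id

Execution result:
product_id | order_count
1 | 5
2 | 1
3 | 4
4 | 2
5 | 2
6 | 2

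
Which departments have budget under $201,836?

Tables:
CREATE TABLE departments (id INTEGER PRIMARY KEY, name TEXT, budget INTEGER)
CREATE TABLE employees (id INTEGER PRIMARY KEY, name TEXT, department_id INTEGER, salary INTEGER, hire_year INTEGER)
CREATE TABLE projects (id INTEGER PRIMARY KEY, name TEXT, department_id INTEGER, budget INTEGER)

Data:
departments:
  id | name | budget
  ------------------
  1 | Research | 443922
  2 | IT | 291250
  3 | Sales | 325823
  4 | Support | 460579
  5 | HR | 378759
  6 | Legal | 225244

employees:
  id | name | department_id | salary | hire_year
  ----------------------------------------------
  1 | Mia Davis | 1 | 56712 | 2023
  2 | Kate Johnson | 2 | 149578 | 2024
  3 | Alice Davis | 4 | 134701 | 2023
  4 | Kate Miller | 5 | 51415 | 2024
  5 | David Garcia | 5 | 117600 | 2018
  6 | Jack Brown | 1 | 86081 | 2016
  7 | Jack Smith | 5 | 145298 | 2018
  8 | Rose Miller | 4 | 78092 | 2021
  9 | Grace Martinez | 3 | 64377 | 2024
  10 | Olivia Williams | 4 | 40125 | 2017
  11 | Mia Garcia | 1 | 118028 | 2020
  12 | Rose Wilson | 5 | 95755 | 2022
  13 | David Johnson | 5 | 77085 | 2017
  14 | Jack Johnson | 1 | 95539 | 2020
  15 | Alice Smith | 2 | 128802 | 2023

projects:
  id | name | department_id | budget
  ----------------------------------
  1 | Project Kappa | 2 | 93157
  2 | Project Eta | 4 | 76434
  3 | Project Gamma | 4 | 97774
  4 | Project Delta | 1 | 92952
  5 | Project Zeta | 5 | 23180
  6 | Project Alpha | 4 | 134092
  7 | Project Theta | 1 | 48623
SELECT name, budget FROM departments WHERE budget < 201836

Execution result:
(no rows)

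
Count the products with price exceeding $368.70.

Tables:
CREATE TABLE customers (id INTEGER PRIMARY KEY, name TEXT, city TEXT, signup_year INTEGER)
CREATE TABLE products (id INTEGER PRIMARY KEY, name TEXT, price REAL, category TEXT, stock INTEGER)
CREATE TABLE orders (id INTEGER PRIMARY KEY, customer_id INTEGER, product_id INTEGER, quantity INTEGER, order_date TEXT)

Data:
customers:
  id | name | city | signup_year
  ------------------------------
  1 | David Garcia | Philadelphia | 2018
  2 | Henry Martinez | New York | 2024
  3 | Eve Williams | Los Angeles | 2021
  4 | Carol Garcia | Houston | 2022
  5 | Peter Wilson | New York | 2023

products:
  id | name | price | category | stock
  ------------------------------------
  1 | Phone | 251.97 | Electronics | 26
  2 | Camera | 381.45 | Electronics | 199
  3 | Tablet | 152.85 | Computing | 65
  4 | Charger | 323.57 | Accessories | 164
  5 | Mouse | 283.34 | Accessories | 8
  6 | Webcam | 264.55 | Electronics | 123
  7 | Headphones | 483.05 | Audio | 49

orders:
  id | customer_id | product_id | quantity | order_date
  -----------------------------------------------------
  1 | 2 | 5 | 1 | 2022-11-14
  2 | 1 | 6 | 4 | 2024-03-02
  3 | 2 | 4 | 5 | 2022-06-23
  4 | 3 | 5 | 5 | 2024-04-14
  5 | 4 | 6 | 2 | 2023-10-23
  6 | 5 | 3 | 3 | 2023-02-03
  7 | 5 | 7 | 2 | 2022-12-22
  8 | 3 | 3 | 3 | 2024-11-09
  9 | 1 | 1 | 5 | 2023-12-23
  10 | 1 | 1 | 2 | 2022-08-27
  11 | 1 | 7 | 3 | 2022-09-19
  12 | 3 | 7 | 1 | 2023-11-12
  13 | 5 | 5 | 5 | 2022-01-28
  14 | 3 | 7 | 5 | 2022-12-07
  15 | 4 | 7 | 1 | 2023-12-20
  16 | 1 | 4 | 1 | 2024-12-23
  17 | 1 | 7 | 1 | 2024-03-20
SELECT COUNT(*) FROM products WHERE price > 368.7

Execution result:
2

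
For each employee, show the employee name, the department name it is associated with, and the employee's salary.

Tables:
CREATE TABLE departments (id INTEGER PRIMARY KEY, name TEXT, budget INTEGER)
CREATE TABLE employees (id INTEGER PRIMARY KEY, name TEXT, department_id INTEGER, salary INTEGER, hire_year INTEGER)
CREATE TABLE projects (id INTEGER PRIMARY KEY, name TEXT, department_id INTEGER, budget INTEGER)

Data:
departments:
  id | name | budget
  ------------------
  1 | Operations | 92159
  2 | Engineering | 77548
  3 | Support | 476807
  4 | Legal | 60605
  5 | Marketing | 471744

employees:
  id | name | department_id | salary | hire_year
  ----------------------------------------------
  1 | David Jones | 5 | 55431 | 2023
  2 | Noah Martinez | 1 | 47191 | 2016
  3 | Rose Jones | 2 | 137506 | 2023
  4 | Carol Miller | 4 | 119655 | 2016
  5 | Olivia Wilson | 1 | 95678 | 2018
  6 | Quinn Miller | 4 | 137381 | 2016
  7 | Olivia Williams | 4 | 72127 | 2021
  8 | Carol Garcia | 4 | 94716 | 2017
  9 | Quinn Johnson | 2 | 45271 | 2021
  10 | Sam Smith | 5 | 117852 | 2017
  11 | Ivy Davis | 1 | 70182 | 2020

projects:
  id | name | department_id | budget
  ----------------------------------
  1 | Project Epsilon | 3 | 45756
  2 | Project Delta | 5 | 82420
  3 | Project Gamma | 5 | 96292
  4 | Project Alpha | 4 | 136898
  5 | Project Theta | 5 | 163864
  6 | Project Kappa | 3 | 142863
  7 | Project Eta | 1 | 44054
SELECT c.name, p.name AS department, c.salary FROM employees c JOIN departments p ON c.department_id = p.id

Execution result:
name | department | salary
David Jones | Marketing | 55431
Noah Martinez | Operations | 47191
Rose Jones | Engineering | 137506
Carol Miller | Legal | 119655
Olivia Wilson | Operations | 95678
Quinn Miller | Legal | 137381
Olivia Williams | Legal | 72127
Carol Garcia | Legal | 94716
Quinn Johnson | Engineering | 45271
Sam Smith | Marketing | 117852
Ivy Davis | Operations | 70182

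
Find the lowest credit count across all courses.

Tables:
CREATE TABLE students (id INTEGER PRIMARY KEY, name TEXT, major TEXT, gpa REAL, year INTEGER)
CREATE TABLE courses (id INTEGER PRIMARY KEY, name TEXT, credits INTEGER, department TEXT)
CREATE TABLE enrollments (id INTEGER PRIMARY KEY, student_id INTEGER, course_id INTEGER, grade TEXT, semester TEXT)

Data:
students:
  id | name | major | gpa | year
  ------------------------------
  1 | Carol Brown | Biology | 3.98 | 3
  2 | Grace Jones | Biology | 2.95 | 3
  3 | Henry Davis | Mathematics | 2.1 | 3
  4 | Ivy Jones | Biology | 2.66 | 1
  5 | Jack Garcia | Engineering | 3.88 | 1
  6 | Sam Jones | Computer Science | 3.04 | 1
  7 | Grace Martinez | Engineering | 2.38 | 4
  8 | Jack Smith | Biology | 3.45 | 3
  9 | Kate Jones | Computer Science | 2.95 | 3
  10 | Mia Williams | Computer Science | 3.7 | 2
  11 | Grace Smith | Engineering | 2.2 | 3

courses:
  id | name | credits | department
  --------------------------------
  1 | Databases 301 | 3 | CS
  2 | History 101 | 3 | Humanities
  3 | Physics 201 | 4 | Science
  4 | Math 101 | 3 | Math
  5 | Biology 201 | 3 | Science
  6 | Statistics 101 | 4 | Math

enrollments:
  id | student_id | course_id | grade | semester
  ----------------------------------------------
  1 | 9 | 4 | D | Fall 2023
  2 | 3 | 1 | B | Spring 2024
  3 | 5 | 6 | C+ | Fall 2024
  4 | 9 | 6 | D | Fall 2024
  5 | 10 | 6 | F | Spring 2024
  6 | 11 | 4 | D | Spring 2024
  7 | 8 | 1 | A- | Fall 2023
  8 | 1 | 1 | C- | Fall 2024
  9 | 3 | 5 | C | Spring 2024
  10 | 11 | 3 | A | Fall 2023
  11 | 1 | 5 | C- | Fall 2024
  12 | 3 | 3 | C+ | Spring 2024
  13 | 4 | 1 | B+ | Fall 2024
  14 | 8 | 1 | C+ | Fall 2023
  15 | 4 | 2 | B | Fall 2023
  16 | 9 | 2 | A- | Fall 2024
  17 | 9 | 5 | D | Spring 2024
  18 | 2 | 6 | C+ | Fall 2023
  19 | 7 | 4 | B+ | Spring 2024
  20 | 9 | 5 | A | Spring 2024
SELECT MIN(credits) FROM courses

Execution result:
3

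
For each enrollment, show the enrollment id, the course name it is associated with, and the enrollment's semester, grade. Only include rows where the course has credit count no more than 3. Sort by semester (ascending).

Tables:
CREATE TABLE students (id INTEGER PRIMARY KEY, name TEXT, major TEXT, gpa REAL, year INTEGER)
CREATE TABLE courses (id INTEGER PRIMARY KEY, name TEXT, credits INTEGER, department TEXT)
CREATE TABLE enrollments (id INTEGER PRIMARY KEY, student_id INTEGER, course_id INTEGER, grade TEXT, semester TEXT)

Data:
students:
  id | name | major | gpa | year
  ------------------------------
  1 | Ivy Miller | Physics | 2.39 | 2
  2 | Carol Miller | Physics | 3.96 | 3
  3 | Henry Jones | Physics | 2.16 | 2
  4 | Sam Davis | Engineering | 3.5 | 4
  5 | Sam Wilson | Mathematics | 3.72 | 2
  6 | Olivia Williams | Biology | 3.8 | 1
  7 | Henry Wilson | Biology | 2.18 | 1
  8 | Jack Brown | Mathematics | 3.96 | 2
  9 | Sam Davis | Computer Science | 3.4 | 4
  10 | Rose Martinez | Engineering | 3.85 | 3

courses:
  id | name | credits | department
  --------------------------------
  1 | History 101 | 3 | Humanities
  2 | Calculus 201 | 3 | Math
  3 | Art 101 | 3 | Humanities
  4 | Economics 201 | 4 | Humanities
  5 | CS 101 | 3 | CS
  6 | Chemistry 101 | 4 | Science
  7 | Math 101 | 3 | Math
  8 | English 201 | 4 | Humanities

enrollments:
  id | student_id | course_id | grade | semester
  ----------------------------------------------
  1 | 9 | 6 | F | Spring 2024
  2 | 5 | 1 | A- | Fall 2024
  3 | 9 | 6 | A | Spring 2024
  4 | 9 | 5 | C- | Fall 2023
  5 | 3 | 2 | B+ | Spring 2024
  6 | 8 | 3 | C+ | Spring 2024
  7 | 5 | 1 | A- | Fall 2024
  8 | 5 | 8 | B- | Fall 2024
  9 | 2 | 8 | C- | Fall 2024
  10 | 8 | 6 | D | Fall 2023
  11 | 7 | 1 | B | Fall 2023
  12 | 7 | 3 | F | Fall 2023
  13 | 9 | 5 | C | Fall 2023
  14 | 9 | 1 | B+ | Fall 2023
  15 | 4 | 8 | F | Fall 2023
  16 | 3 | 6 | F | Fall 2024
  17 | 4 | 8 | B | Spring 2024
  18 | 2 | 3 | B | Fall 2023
SELECT c.id, p.name AS course, c.semester, c.grade FROM enrollments c JOIN courses p ON c.course_id = p.id WHERE p.credits <= 3 ORDER BY c.semester ASC

Execution result:
id | course | semester | grade
4 | CS 101 | Fall 2023 | C-
11 | History 101 | Fall 2023 | B
12 | Art 101 | Fall 2023 | F
13 | CS 101 | Fall 2023 | C
14 | History 101 | Fall 2023 | B+
18 | Art 101 | Fall 2023 | B
2 | History 101 | Fall 2024 | A-
7 | History 101 | Fall 2024 | A-
5 | Calculus 201 | Spring 2024 | B+
6 | Art 101 | Spring 2024 | C+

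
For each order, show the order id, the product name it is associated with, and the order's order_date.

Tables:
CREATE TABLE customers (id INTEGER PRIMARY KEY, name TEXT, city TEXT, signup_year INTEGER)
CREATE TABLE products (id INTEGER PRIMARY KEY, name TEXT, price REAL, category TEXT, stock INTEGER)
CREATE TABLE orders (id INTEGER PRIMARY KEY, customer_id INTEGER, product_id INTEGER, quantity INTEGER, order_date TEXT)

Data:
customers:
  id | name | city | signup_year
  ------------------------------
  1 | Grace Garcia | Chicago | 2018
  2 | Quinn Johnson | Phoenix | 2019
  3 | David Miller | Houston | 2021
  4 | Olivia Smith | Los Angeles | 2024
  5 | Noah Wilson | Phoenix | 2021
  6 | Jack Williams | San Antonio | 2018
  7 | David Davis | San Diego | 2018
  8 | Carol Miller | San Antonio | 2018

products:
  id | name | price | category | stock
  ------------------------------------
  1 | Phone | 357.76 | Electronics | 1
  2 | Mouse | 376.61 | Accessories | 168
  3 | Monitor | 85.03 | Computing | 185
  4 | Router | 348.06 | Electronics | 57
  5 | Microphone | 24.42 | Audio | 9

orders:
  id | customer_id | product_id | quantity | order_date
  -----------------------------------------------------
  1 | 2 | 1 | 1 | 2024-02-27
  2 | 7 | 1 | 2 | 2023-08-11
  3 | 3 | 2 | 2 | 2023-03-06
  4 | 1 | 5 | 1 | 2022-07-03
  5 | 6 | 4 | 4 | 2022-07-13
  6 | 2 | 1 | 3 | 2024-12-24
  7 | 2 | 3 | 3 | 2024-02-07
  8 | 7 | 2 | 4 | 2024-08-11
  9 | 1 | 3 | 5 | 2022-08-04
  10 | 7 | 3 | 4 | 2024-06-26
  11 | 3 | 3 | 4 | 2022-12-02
SELECT c.id, p.name AS product, c.order_date FROM orders c JOIN products p ON c.product_id = p.id

Execution result:
id | product | order_date
1 | Phone | 2024-02-27
2 | Phone | 2023-08-11
3 | Mouse | 2023-03-06
4 | Microphone | 2022-07-03
5 | Router | 2022-07-13
6 | Phone | 2024-12-24
7 | Monitor | 2024-02-07
8 | Mouse | 2024-08-11
9 | Monitor | 2022-08-04
10 | Monitor | 2024-06-26
11 | Monitor | 2022-12-02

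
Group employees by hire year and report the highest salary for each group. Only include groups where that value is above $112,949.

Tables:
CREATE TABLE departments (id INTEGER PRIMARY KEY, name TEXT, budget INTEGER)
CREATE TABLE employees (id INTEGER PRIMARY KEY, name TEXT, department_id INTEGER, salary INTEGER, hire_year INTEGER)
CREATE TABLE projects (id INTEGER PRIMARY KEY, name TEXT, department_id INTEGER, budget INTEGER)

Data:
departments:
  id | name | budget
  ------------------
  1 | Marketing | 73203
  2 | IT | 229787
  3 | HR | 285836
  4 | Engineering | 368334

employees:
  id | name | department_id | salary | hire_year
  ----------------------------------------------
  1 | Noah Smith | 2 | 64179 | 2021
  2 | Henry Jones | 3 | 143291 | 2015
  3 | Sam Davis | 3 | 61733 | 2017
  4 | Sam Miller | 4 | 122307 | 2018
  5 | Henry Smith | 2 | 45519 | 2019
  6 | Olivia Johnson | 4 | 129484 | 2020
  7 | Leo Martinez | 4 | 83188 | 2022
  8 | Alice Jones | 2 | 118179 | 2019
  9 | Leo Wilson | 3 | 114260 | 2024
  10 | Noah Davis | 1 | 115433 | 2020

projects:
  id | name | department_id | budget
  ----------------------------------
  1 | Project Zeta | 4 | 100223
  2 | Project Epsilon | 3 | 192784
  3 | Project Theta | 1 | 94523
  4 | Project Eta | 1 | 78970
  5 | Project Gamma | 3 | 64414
SELECT hire_year, MAX(salary) AS max_salary FROM employees GROUP BY hire_year HAVING MAX(salary) > 112949

Execution result:
hire_year | max_salary
2015 | 143291
2018 | 122307
2019 | 118179
2020 | 129484
2024 | 114260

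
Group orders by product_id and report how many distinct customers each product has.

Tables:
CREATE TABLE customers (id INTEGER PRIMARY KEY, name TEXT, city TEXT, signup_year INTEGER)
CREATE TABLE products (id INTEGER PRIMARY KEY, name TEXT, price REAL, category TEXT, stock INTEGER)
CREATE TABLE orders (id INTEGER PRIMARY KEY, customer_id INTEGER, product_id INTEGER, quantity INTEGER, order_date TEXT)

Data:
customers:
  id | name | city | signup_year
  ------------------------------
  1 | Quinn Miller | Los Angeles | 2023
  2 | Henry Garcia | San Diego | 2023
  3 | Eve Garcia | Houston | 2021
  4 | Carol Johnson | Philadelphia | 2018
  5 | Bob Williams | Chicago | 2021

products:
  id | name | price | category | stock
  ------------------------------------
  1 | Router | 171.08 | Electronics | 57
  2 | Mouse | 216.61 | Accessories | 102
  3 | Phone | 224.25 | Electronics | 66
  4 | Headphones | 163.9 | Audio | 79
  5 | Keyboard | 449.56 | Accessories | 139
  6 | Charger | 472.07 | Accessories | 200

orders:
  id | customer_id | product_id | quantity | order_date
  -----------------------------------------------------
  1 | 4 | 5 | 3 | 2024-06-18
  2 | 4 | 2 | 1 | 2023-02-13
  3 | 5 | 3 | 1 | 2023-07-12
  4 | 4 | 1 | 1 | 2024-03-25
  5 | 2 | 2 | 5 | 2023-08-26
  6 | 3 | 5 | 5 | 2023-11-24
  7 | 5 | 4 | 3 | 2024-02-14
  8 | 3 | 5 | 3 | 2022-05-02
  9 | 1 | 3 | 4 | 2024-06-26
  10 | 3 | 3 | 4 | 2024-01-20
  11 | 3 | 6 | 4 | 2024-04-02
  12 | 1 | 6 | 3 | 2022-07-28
SELECT product_id, COUNT(DISTINCT customer_id) AS distinct_customer_count FROM orders GROUP BY product_id

Execution result:
product_id | distinct_customer_count
1 | 1
2 | 2
3 | 3
4 | 1
5 | 2
6 | 2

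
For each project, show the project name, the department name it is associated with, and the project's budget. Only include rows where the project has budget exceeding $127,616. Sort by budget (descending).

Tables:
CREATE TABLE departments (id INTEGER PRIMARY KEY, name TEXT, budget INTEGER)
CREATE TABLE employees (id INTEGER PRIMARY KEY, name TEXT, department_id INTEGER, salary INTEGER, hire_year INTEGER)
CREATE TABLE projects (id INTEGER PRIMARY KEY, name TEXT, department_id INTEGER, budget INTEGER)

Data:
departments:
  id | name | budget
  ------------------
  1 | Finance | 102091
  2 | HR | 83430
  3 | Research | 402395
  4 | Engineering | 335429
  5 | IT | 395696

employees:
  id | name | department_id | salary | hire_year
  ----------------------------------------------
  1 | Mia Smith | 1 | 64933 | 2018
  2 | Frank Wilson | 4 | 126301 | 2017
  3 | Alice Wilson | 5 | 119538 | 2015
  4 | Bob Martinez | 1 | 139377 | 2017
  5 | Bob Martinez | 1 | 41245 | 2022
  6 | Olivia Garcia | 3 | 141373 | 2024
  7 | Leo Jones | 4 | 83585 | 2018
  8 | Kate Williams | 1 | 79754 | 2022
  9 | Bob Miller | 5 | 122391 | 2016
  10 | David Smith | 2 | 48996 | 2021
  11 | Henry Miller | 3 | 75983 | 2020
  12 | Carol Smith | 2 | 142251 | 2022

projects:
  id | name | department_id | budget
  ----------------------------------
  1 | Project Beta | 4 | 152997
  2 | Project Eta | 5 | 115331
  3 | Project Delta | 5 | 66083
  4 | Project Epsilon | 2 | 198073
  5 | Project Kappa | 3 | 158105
SELECT c.name, p.name AS department, c.budget FROM projects c JOIN departments p ON c.department_id = p.id WHERE c.budget > 127616 ORDER BY c.budget DESC

Execution result:
name | department | budget
Project Epsilon | HR | 198073
Project Kappa | Research | 158105
Project Beta | Engineering | 152997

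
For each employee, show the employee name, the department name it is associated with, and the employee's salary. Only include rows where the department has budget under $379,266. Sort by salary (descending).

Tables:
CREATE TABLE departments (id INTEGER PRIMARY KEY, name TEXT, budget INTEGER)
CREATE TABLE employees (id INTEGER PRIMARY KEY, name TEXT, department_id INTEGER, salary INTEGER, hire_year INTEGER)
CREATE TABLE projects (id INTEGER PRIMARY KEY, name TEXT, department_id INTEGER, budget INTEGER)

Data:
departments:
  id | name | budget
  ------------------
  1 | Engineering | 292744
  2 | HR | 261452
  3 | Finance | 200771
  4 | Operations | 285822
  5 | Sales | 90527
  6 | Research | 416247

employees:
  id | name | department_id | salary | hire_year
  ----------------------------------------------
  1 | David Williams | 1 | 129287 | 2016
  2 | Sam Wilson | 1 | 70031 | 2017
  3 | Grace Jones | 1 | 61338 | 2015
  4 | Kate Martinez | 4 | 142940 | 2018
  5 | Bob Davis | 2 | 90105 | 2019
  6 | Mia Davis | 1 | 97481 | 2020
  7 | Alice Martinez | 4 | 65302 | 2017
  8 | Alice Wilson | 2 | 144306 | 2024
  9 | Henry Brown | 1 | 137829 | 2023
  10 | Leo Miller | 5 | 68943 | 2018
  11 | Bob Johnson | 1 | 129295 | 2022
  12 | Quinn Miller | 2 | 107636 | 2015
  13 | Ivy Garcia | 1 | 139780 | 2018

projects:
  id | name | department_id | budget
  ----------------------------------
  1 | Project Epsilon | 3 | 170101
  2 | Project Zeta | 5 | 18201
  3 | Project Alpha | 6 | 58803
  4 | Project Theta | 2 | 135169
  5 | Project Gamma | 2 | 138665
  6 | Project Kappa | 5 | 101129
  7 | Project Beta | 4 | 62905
SELECT c.name, p.name AS department, c.salary FROM employees c JOIN departments p ON c.department_id = p.id WHERE p.budget < 379266 ORDER BY c.salary DESC

Execution result:
name | department | salary
Alice Wilson | HR | 144306
Kate Martinez | Operations | 142940
Ivy Garcia | Engineering | 139780
Henry Brown | Engineering | 137829
Bob Johnson | Engineering | 129295
David Williams | Engineering | 129287
Quinn Miller | HR | 107636
Mia Davis | Engineering | 97481
Bob Davis | HR | 90105
Sam Wilson | Engineering | 70031
Leo Miller | Sales | 68943
Alice Martinez | Operations | 65302
Grace Jones | Engineering | 61338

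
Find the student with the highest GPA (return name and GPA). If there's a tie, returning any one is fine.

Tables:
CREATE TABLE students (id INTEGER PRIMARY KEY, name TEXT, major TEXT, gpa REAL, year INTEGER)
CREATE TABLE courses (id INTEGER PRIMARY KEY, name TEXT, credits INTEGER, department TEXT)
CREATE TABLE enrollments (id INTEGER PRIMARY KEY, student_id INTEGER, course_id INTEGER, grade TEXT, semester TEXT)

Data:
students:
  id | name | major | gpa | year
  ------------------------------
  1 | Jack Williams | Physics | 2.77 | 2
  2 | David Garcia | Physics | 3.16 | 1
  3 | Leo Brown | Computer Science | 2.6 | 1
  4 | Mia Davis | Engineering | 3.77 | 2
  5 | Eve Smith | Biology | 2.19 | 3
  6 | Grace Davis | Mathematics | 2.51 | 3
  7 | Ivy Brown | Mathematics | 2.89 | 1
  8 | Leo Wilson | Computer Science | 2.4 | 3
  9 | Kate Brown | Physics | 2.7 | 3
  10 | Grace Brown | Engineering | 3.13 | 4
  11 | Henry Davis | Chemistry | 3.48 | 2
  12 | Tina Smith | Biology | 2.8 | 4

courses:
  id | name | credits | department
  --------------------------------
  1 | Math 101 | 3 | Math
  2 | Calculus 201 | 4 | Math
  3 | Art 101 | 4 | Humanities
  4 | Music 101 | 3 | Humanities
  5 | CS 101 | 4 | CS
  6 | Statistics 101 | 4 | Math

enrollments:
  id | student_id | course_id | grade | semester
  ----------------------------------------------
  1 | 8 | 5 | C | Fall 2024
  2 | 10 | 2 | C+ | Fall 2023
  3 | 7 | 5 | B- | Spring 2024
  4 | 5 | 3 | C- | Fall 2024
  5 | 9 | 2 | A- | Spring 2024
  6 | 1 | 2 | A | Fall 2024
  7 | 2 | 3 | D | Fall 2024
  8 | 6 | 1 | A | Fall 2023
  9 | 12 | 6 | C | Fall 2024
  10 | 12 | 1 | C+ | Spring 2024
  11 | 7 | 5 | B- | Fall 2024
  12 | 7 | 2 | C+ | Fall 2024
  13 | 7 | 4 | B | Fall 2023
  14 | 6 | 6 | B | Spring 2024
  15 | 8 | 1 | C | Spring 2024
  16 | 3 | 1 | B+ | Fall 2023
SELECT name, gpa FROM students ORDER BY gpa DESC LIMIT 1

Execution result:
name | gpa
Mia Davis | 3.77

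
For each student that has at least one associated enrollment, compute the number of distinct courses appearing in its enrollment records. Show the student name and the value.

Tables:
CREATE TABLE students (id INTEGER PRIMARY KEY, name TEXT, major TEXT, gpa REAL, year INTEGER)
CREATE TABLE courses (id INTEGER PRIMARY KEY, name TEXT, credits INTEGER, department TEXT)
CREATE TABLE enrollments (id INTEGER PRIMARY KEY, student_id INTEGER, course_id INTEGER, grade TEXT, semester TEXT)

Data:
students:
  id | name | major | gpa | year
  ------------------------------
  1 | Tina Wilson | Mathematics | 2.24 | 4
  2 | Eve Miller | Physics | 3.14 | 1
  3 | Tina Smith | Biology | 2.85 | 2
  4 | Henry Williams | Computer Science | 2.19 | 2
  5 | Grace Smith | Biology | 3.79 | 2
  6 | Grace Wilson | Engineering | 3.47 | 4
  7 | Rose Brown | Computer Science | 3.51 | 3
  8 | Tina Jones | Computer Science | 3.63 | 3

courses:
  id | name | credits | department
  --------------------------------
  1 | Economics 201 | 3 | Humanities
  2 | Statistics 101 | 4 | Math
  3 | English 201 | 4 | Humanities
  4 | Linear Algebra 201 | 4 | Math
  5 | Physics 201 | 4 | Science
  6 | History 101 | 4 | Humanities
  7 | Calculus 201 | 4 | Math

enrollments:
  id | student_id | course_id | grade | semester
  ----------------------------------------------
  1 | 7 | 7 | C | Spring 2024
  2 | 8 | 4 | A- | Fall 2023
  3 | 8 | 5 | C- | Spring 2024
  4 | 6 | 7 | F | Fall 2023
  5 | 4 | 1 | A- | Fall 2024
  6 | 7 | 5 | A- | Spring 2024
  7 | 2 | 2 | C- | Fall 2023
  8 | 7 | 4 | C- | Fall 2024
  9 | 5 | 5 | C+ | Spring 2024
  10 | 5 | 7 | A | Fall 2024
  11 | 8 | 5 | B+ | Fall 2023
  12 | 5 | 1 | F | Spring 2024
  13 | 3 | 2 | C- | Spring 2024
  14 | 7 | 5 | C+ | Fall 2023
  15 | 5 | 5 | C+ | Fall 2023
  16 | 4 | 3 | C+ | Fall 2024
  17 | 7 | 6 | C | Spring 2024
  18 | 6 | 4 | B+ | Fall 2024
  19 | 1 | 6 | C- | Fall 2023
SELECT p.name, COUNT(DISTINCT c.course_id) AS distinct_course_count FROM enrollments c JOIN students p ON c.student_id = p.id GROUP BY p.id, p.name

Execution result:
name | distinct_course_count
Tina Wilson | 1
Eve Miller | 1
Tina Smith | 1
Henry Williams | 2
Grace Smith | 3
Grace Wilson | 2
Rose Brown | 4
Tina Jones | 2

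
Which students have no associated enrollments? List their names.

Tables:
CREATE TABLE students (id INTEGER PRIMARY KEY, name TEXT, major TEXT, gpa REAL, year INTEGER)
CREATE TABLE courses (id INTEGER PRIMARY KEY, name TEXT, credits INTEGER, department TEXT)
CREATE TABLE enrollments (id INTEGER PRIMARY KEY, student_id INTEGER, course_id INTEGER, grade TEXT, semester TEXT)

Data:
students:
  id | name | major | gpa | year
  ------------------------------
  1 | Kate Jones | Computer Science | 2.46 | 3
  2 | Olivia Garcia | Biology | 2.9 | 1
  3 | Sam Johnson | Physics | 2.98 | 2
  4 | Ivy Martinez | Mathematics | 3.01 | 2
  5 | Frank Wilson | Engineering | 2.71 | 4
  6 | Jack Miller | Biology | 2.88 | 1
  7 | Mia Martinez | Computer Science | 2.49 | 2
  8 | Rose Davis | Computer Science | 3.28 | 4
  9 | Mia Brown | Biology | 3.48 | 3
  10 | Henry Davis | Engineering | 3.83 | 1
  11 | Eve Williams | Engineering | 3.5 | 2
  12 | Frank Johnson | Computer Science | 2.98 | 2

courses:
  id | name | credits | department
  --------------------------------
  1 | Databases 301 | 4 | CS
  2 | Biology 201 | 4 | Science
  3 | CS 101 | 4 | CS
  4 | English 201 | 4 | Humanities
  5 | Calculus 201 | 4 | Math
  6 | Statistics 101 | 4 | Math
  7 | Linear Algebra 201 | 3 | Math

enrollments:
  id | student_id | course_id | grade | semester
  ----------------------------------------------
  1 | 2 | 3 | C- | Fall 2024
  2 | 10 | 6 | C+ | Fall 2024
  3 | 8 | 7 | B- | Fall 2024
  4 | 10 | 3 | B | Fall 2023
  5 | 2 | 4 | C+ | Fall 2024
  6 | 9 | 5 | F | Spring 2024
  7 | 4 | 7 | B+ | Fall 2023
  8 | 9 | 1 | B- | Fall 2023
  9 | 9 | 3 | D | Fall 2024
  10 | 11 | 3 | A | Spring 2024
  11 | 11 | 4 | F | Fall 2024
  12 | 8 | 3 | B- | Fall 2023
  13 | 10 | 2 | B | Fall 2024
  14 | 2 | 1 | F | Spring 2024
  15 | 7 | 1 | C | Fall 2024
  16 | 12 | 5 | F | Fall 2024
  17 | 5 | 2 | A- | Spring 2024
SELECT p.name FROM students p LEFT JOIN enrollments c ON c.student_id = p.id WHERE c.id IS NULL

Execution result:
name
Kate Jones
Sam Johnson
Jack Miller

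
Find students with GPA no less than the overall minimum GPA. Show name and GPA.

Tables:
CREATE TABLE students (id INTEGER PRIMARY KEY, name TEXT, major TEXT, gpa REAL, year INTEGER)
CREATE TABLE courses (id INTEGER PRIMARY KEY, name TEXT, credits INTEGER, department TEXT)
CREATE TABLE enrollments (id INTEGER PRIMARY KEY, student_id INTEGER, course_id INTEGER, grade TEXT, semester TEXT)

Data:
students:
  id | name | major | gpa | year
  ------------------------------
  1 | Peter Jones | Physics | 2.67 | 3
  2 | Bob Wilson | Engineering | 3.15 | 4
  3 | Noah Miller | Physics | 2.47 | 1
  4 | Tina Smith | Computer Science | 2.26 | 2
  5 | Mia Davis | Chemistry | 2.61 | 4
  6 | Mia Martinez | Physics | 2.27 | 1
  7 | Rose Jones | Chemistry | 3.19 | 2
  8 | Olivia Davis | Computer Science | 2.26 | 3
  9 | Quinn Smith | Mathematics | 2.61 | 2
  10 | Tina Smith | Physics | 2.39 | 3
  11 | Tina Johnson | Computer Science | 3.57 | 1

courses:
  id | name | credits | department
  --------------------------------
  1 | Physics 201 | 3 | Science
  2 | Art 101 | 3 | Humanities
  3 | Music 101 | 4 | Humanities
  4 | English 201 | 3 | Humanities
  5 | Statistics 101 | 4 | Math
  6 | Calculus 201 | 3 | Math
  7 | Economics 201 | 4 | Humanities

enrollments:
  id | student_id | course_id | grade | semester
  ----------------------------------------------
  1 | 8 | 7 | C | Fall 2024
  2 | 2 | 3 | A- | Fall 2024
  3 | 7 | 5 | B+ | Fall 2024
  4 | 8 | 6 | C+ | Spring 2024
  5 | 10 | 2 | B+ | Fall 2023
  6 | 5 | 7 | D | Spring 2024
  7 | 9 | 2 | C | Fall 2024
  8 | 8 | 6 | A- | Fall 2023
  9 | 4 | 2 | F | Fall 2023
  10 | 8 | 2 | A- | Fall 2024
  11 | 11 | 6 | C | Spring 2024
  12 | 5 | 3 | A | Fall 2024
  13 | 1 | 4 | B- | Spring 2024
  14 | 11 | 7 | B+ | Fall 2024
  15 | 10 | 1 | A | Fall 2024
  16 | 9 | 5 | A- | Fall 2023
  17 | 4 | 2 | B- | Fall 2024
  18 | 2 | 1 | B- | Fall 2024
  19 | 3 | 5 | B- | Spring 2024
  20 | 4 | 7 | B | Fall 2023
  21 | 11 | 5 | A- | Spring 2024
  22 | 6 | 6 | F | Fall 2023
SELECT name, gpa FROM students WHERE gpa >= (SELECT MIN(gpa) FROM students)

Execution result:
name | gpa
Peter Jones | 2.67
Bob Wilson | 3.15
Noah Miller | 2.47
Tina Smith | 2.26
Mia Davis | 2.61
Mia Martinez | 2.27
Rose Jones | 3.19
Olivia Davis | 2.26
Quinn Smith | 2.61
Tina Smith | 2.39
Tina Johnson | 3.57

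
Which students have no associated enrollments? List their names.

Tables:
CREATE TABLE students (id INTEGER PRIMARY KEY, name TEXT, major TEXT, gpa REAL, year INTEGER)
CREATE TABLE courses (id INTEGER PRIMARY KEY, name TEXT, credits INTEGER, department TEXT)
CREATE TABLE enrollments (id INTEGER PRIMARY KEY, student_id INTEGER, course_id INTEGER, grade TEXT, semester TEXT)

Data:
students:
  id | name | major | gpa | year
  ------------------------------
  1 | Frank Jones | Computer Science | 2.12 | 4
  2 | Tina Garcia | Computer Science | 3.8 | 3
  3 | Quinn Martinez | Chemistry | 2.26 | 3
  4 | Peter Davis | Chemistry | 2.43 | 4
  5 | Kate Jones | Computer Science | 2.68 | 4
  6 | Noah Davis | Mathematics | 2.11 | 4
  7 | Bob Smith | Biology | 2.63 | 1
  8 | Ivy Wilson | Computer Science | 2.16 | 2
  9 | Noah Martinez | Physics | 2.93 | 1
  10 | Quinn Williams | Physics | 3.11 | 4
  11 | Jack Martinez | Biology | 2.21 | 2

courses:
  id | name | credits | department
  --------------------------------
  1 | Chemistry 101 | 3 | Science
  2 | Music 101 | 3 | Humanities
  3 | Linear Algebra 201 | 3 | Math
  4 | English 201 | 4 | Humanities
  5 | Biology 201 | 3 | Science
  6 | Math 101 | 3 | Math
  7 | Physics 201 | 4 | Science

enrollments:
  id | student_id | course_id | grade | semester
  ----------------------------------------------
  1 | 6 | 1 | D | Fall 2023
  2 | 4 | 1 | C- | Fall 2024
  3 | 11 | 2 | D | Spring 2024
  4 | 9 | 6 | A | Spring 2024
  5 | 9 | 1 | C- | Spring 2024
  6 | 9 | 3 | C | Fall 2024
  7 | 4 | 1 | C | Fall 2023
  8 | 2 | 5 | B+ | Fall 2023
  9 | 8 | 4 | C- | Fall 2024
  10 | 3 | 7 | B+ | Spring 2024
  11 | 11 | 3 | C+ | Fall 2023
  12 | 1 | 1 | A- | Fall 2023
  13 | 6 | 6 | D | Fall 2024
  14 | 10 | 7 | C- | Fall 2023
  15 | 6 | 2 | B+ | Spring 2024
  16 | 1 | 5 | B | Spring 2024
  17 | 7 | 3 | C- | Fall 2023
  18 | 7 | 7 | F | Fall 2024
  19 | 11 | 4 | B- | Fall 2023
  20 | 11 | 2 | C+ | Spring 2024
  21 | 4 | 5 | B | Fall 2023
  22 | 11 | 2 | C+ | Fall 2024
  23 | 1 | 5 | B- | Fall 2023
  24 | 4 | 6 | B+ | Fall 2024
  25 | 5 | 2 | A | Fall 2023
SELECT p.name FROM students p LEFT JOIN enrollments c ON c.student_id = p.id WHERE c.id IS NULL

Execution result:
(no rows)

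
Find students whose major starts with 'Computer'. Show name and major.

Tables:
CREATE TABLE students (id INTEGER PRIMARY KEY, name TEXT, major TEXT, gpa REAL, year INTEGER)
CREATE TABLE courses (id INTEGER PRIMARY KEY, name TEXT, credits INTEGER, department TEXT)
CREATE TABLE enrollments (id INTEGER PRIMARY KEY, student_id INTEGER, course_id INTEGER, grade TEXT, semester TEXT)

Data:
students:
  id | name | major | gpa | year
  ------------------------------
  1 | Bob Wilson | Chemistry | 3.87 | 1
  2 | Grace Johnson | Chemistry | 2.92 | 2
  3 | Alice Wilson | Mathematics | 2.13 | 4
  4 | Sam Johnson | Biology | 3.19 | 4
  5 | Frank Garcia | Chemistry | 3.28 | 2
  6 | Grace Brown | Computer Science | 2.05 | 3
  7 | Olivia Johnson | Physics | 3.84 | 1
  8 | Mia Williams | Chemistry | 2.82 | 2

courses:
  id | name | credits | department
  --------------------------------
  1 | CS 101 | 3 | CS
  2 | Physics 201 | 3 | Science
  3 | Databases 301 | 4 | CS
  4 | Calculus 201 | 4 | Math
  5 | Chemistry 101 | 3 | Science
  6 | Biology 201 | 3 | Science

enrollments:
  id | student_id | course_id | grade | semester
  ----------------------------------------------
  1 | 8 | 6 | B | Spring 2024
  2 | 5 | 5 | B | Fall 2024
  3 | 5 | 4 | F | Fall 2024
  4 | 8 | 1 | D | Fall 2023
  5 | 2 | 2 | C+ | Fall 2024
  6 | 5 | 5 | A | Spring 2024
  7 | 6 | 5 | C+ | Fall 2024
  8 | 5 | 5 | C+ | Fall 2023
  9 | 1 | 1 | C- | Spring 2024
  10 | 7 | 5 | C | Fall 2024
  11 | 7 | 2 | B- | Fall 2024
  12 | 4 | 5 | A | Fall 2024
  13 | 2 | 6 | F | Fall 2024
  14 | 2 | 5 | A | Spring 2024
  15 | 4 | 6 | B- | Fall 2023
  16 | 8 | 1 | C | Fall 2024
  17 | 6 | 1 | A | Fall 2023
SELECT name, major FROM students WHERE major LIKE 'Computer%'

Execution result:
name | major
Grace Brown | Computer Science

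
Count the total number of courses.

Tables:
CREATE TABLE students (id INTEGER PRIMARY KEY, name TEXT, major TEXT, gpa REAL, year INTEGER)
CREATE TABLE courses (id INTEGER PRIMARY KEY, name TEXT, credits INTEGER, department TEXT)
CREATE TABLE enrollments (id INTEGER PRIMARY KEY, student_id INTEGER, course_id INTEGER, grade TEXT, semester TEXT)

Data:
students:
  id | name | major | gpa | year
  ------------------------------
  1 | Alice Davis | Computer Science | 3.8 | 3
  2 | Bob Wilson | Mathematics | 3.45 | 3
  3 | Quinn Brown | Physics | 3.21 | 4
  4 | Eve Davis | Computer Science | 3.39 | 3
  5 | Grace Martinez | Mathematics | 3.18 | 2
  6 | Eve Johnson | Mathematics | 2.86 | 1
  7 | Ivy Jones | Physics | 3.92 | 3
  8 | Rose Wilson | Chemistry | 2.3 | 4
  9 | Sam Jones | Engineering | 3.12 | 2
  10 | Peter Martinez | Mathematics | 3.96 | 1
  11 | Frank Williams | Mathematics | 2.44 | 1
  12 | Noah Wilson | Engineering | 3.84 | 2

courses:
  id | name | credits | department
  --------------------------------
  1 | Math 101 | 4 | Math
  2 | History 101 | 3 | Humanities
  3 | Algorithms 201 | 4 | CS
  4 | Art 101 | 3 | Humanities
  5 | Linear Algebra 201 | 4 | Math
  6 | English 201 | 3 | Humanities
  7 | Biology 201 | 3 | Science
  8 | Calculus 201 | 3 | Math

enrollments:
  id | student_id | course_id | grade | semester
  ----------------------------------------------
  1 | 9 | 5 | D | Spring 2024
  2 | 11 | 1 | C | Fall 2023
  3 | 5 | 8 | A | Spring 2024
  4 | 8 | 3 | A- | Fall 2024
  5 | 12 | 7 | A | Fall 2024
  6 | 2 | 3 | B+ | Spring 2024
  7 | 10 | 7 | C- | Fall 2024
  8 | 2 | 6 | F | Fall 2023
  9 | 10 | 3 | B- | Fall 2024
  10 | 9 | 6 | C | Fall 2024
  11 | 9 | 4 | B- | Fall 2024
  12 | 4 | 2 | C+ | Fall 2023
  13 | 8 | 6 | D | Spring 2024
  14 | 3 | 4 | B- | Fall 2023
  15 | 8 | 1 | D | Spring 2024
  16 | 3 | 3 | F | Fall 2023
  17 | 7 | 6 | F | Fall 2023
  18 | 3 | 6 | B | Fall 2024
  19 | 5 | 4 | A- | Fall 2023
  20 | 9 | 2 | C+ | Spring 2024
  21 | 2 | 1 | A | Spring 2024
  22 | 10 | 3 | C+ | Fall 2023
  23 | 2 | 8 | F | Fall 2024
SELECT COUNT(*) FROM courses

Execution result:
8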